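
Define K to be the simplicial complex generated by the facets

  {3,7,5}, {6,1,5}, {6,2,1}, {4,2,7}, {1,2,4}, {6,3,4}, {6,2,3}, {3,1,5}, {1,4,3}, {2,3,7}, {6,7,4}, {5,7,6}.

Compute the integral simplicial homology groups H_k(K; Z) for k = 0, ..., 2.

Take the total order 1 < 2 < 3 < 4 < 5 < 6 < 7 on the vertex set. Then K (dimension 2) consists of the simplices:

  0-simplices (7): [1], [2], [3], [4], [5], [6], [7]
  1-simplices (18): [1,2], [1,3], [1,4], [1,5], [1,6], [2,3], [2,4], [2,6], [2,7], [3,4], [3,5], [3,6], [3,7], [4,6], [4,7], [5,6], [5,7], [6,7]
  2-simplices (12): [1,2,4], [1,2,6], [1,3,4], [1,3,5], [1,5,6], [2,3,6], [2,3,7], [2,4,7], [3,4,6], [3,5,7], [4,6,7], [5,6,7]

Hence C_0 ≅ Z^7, C_1 ≅ Z^18, C_2 ≅ Z^12.

∂_1: C_1 → C_0 is given by ∂[p,q] = [q] − [p]. For instance
  ∂[3,4] = [4] − [3].
The 7×18 boundary matrix has rank 6 and Smith normal form diag(1,1,1,1,1,1).

Boundary ∂_2: C_2 → C_1 sends each 2-simplex [p,q,r] to [q,r] − [p,r] + [p,q]. For instance
  ∂[2,3,7] = [3,7] − [2,7] + [2,3],
  ∂[1,5,6] = [5,6] − [1,6] + [1,5].
The resulting 18×12 matrix has rank 12, and its Smith normal form has invariant factors (1,1,1,1,1,1,1,1,1,1,1,2).

Now H_k = ker ∂_k / im ∂_{k+1}, so:

  H_0: rank C_0 − rank ∂_1 = 7 − 6 = 1, and the invariant factors of ∂_1 are all 1, so H_0 ≅ Z.
  H_1: rank ker ∂_1 − rank ∂_2 = (18 − 6) − 12 = 0, and ∂_2 has invariant factor 2 > 1, so H_1 ≅ Z/2.
  H_2: rank ker ∂_2 − rank ∂_3 = (12 − 12) − 0 = 0, and there is no ∂_3, so H_2 ≅ 0.

As a check, the Euler characteristic is 7 − 18 + 12 = 1, which agrees with 1 − 0 + 0 = 1.

H_0 = Z,  H_1 = Z/2,  H_2 = 0.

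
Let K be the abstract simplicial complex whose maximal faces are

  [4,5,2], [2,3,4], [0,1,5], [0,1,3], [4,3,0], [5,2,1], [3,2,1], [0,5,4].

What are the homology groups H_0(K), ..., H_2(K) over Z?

We work with the vertex ordering 0 < 1 < 2 < 3 < 4 < 5. The simplices of K, each written with vertices in increasing order, are:

  0-simplices (6): [0], [1], [2], [3], [4], [5]
  1-simplices (12): [0,1], [0,3], [0,4], [0,5], [1,2], [1,3], [1,5], [2,3], [2,4], [2,5], [3,4], [4,5]
  2-simplices (8): [0,1,3], [0,1,5], [0,3,4], [0,4,5], [1,2,3], [1,2,5], [2,3,4], [2,4,5]

Hence C_0 ≅ Z^6, C_1 ≅ Z^12, C_2 ≅ Z^8.

The boundary map ∂_1: C_1 → C_0 is given by ∂[p,q] = [q] − [p]. For instance
  ∂[3,4] = [4] − [3].
This gives a 6×12 integer matrix of rank 5; reducing to Smith normal form yields diagonal entries (1,1,1,1,1).

The boundary map ∂_2: C_2 → C_1 maps a triangle to the signed sum of its edges. For instance
  ∂[1,2,3] = [2,3] − [1,3] + [1,2],
  ∂[1,2,5] = [2,5] − [1,5] + [1,2].
The 12×8 boundary matrix has rank 7 and Smith normal form diag(1,1,1,1,1,1,1).

Computing H_k = (kernel of ∂_k) / (image of ∂_{k+1}):

  H_0: rank C_0 − rank ∂_1 = 6 − 5 = 1, and the invariant factors of ∂_1 are all 1, so H_0 ≅ Z.
  H_1: rank ker ∂_1 − rank ∂_2 = (12 − 5) − 7 = 0, and the invariant factors of ∂_2 are all 1, so H_1 ≅ 0.
  H_2: rank ker ∂_2 − rank ∂_3 = (8 − 7) − 0 = 1, and there is no ∂_3, so H_2 ≅ Z.

H_0 = Z,  H_1 = 0,  H_2 = Z.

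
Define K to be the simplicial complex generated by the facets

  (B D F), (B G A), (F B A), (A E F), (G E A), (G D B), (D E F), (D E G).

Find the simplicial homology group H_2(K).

H_2 = Z.

Fix the vertex order A < B < D < E < F < G and write every simplex with vertices in increasing order. Then dim K = 2 and the simplices of K are:

  0-simplices (6): A, B, D, E, F, G
  1-simplices (12): AB, AE, AF, AG, BD, BF, BG, DE, DF, DG, EF, EG
  2-simplices (8): ABF, ABG, AEF, AEG, BDF, BDG, DEF, DEG

giving chain groups C_0 ≅ Z^6, C_1 ≅ Z^12, C_2 ≅ Z^8.

∂_1: C_1 → C_0 sends each edge [p,q] (with p < q) to q − p. For instance
  ∂EF = F − E.
This gives a 6×12 integer matrix of rank 5; reducing to Smith normal form yields diagonal entries (1,1,1,1,1).

Boundary ∂_2: C_2 → C_1 maps a triangle to the signed sum of its edges. For instance
  ∂AEG = EG − AG + AE,
  ∂DEF = EF − DF + DE.
As a 12×8 matrix over Z this has rank 7, with invariant factors (1,1,1,1,1,1,1).

Now H_k = ker ∂_k / im ∂_{k+1}, so:

  H_2: rank ker ∂_2 − rank ∂_3 = (8 − 7) − 0 = 1, and there is no ∂_3, so H_2 ≅ Z.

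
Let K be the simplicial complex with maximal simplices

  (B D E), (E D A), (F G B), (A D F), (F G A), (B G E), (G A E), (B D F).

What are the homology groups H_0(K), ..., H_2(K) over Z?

Fix the vertex order A < B < D < E < F < G and write every simplex with vertices in increasing order. Then dim K = 2 and the simplices of K are:

  0-simplices (6): A, B, D, E, F, G
  1-simplices (12): AD, AE, AF, AG, BD, BE, BF, BG, DE, DF, EG, FG
  2-simplices (8): ADE, ADF, AEG, AFG, BDE, BDF, BEG, BFG

Hence C_0 ≅ Z^6, C_1 ≅ Z^12, C_2 ≅ Z^8.

∂_1: C_1 → C_0 sends each edge [p,q] (with p < q) to q − p. For instance
  ∂EG = G − E.
As a 6×12 matrix over Z this has rank 5, with invariant factors (1,1,1,1,1).

∂_2: C_2 → C_1 maps a triangle to the signed sum of its edges. For instance
  ∂BDE = DE − BE + BD,
  ∂AEG = EG − AG + AE.
The 12×8 boundary matrix has rank 7 and Smith normal form diag(1,1,1,1,1,1,1).

From H_k ≅ ker(∂_k) / im(∂_{k+1}) we obtain:

  H_0: rank C_0 − rank ∂_1 = 6 − 5 = 1, and the invariant factors of ∂_1 are all 1, so H_0 = Z.
  H_1: rank ker ∂_1 − rank ∂_2 = (12 − 5) − 7 = 0, and the invariant factors of ∂_2 are all 1, so H_1 = 0.
  H_2: rank ker ∂_2 − rank ∂_3 = (8 − 7) − 0 = 1, and there is no ∂_3, so H_2 = Z.

H_0 = Z,  H_1 = 0,  H_2 = Z.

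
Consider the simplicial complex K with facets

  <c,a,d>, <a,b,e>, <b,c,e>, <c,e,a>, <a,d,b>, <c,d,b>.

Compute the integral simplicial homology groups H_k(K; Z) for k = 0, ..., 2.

Order the vertices as a < b < c < d < e. Listing each simplex with vertices in this order, K has dimension 2 with simplices:

  0-simplices (5): a, b, c, d, e
  1-simplices (9): ab, ac, ad, ae, bc, bd, be, cd, ce
  2-simplices (6): abd, abe, acd, ace, bcd, bce

so the chain groups are C_0 ≅ Z^5, C_1 ≅ Z^9, C_2 ≅ Z^6.

Boundary ∂_1: C_1 → C_0 sends each edge [p,q] (with p < q) to q − p. For instance
  ∂bd = d − b.
The resulting 5×9 matrix has rank 4, and its Smith normal form has invariant factors (1,1,1,1).

∂_2: C_2 → C_1 maps a triangle to the signed sum of its edges. For instance
  ∂bce = ce − be + bc,
  ∂acd = cd − ad + ac.
This gives a 9×6 integer matrix of rank 5; reducing to Smith normal form yields diagonal entries (1,1,1,1,1).

Now H_k = ker ∂_k / im ∂_{k+1}, so:

  H_0: rank C_0 − rank ∂_1 = 5 − 4 = 1, and the invariant factors of ∂_1 are all 1, so H_0 = Z.
  H_1: rank ker ∂_1 − rank ∂_2 = (9 − 4) − 5 = 0, and the invariant factors of ∂_2 are all 1, so H_1 = 0.
  H_2: rank ker ∂_2 − rank ∂_3 = (6 − 5) − 0 = 1, and there is no ∂_3, so H_2 = Z.

As a check, the Euler characteristic is 5 − 9 + 6 = 2, which agrees with 1 − 0 + 1 = 2.

H_0 = Z,  H_1 = 0,  H_2 = Z.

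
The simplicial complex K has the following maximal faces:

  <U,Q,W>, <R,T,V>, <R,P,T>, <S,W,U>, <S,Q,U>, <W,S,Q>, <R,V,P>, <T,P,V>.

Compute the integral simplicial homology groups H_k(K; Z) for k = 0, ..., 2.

H_0 ≅ Z^2,  H_1 = 0,  H_2 ≅ Z^2.

We work with the vertex ordering P < Q < R < S < T < U < V < W. The simplices of K, each written with vertices in increasing order, are:

  0-simplices (8): P, Q, R, S, T, U, V, W
  1-simplices (12): PR, PT, PV, QS, QU, QW, RT, RV, SU, SW, TV, UW
  2-simplices (8): PRT, PRV, PTV, QSU, QSW, QUW, RTV, SUW

Hence C_0 ≅ Z^8, C_1 ≅ Z^12, C_2 ≅ Z^8.

∂_1: C_1 → C_0 sends each edge [p,q] (with p < q) to q − p. For instance
  ∂QW = W − Q.
The 8×12 boundary matrix has rank 6 and Smith normal form diag(1,1,1,1,1,1).

The boundary map ∂_2: C_2 → C_1 maps a triangle to the signed sum of its edges. For instance
  ∂QSU = SU − QU + QS,
  ∂QUW = UW − QW + QU.
The resulting 12×8 matrix has rank 6, and its Smith normal form has invariant factors (1,1,1,1,1,1).

Computing H_k = (kernel of ∂_k) / (image of ∂_{k+1}):

  H_0: rank C_0 − rank ∂_1 = 8 − 6 = 2, and the invariant factors of ∂_1 are all 1, so H_0 ≅ Z^2.
  H_1: rank ker ∂_1 − rank ∂_2 = (12 − 6) − 6 = 0, and the invariant factors of ∂_2 are all 1, so H_1 ≅ 0.
  H_2: rank ker ∂_2 − rank ∂_3 = (8 − 6) − 0 = 2, and there is no ∂_3, so H_2 ≅ Z^2.

As a check, the Euler characteristic is 8 − 12 + 8 = 4, which agrees with 2 − 0 + 2 = 4.
(K is a triangulation of the disjoint union of the 2-sphere S^2 and the 2-sphere S^2.)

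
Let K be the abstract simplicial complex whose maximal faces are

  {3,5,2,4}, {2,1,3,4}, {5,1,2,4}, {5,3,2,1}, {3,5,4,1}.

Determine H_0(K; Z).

H_0 ≅ Z.

Fix the vertex order 1 < 2 < 3 < 4 < 5 and write every simplex with vertices in increasing order. Then dim K = 3 and the simplices of K are:

  0-simplices (5): [1], [2], [3], [4], [5]
  1-simplices (10): [1,2], [1,3], [1,4], [1,5], [2,3], [2,4], [2,5], [3,4], [3,5], [4,5]
  2-simplices (10): [1,2,3], [1,2,4], [1,2,5], [1,3,4], [1,3,5], [1,4,5], [2,3,4], [2,3,5], [2,4,5], [3,4,5]
  3-simplices (5): [1,2,3,4], [1,2,3,5], [1,2,4,5], [1,3,4,5], [2,3,4,5]

giving chain groups C_0 ≅ Z^5, C_1 ≅ Z^10, C_2 ≅ Z^10, C_3 ≅ Z^5.

Boundary ∂_1: C_1 → C_0 sends each edge [p,q] (with p < q) to q − p.
This gives a 5×10 integer matrix of rank 4; reducing to Smith normal form yields diagonal entries (1,1,1,1).

The boundary map ∂_2: C_2 → C_1 acts by ∂[p,q,r] = [q,r] − [p,r] + [p,q]. For instance
  ∂[2,3,5] = [3,5] − [2,5] + [2,3],
  ∂[1,2,3] = [2,3] − [1,3] + [1,2].
This gives a 10×10 integer matrix of rank 6; reducing to Smith normal form yields diagonal entries (1,1,1,1,1,1).

The boundary map ∂_3: C_3 → C_2 sends each 3-simplex σ to the alternating sum Σ_i (−1)^i (σ with its i-th vertex removed). For instance
  ∂[2,3,4,5] = [3,4,5] − [2,4,5] + [2,3,5] − [2,3,4],
  ∂[1,2,3,4] = [2,3,4] − [1,3,4] + [1,2,4] − [1,2,3].
The 10×5 boundary matrix has rank 4 and Smith normal form diag(1,1,1,1).

From H_k ≅ ker(∂_k) / im(∂_{k+1}) we obtain:

  H_0: rank C_0 − rank ∂_1 = 5 − 4 = 1, and the invariant factors of ∂_1 are all 1, so H_0 ≅ Z.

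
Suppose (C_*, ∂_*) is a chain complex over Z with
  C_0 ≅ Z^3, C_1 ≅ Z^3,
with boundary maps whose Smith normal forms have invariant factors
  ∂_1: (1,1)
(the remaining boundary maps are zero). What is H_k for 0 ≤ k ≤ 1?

H_0: b_0 = 3 − 0 − 2 = 1; torsion from ∂_1 factors > 1: none. So H_0 ≅ Z.
H_1: b_1 = 3 − 2 − 0 = 1; torsion from ∂_2 factors > 1: none. So H_1 ≅ Z.

H_0 ≅ Z,  H_1 ≅ Z.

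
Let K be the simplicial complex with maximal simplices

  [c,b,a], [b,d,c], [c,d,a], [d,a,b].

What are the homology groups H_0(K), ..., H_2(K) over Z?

Fix the vertex order a < b < c < d and write every simplex with vertices in increasing order. Then dim K = 2 and the simplices of K are:

  0-simplices (4): a, b, c, d
  1-simplices (6): ab, ac, ad, bc, bd, cd
  2-simplices (4): abc, abd, acd, bcd

giving chain groups C_0 ≅ Z^4, C_1 ≅ Z^6, C_2 ≅ Z^4.

The boundary map ∂_1: C_1 → C_0 sends each edge [p,q] (with p < q) to q − p.
This gives a 4×6 integer matrix of rank 3; reducing to Smith normal form yields diagonal entries (1,1,1).

Boundary ∂_2: C_2 → C_1 acts by ∂[p,q,r] = [q,r] − [p,r] + [p,q]. For instance
  ∂bcd = cd − bd + bc,
  ∂abd = bd − ad + ab.
The 6×4 boundary matrix has rank 3 and Smith normal form diag(1,1,1).

Now H_k = ker ∂_k / im ∂_{k+1}, so:

  H_0: rank C_0 − rank ∂_1 = 4 − 3 = 1, and the invariant factors of ∂_1 are all 1, so H_0 ≅ Z.
  H_1: rank ker ∂_1 − rank ∂_2 = (6 − 3) − 3 = 0, and the invariant factors of ∂_2 are all 1, so H_1 ≅ 0.
  H_2: rank ker ∂_2 − rank ∂_3 = (4 − 3) − 0 = 1, and there is no ∂_3, so H_2 ≅ Z.

As a check, the Euler characteristic is 4 − 6 + 4 = 2, which agrees with 1 − 0 + 1 = 2.
(K is a triangulation of the 2-sphere S^2.)

H_0 ≅ Z,  H_1 = 0,  H_2 ≅ Z.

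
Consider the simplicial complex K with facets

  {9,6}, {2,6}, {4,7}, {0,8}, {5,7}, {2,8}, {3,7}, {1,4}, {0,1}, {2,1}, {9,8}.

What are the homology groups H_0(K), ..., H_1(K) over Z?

Order the vertices as 0 < 1 < 2 < 3 < 4 < 5 < 6 < 7 < 8 < 9. Listing each simplex with vertices in this order, K has dimension 1 with simplices:

  0-simplices (10): [0], [1], [2], [3], [4], [5], [6], [7], [8], [9]
  1-simplices (11): [0,1], [0,8], [1,2], [1,4], [2,6], [2,8], [3,7], [4,7], [5,7], [6,9], [8,9]

Hence C_0 ≅ Z^10, C_1 ≅ Z^11.

Boundary ∂_1: C_1 → C_0 sends each edge [p,q] (with p < q) to q − p. For instance
  ∂[8,9] = [9] − [8].
The resulting 10×11 matrix has rank 9, and its Smith normal form has invariant factors (1,1,1,1,1,1,1,1,1).

Computing H_k = (kernel of ∂_k) / (image of ∂_{k+1}):

  H_0: rank C_0 − rank ∂_1 = 10 − 9 = 1, and the invariant factors of ∂_1 are all 1, so H_0 ≅ Z.
  H_1: rank ker ∂_1 − rank ∂_2 = (11 − 9) − 0 = 2, and there is no ∂_2, so H_1 ≅ Z^2.

H_0 = Z,  H_1 = Z^2.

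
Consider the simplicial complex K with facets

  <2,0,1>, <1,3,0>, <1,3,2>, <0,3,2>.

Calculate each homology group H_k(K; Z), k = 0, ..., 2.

Take the total order 0 < 1 < 2 < 3 on the vertex set. Then K (dimension 2) consists of the simplices:

  0-simplices (4): [0], [1], [2], [3]
  1-simplices (6): [0,1], [0,2], [0,3], [1,2], [1,3], [2,3]
  2-simplices (4): [0,1,2], [0,1,3], [0,2,3], [1,2,3]

Hence C_0 ≅ Z^4, C_1 ≅ Z^6, C_2 ≅ Z^4.

The boundary map ∂_1: C_1 → C_0 is given by ∂[p,q] = [q] − [p]. For instance
  ∂[1,3] = [3] − [1].
The resulting 4×6 matrix has rank 3, and its Smith normal form has invariant factors (1,1,1).

Boundary ∂_2: C_2 → C_1 sends each 2-simplex [p,q,r] to [q,r] − [p,r] + [p,q]. For instance
  ∂[0,2,3] = [2,3] − [0,3] + [0,2],
  ∂[0,1,3] = [1,3] − [0,3] + [0,1].
As a 6×4 matrix over Z this has rank 3, with invariant factors (1,1,1).

Now H_k = ker ∂_k / im ∂_{k+1}, so:

  H_0: rank C_0 − rank ∂_1 = 4 − 3 = 1, and the invariant factors of ∂_1 are all 1, so H_0 ≅ Z.
  H_1: rank ker ∂_1 − rank ∂_2 = (6 − 3) − 3 = 0, and the invariant factors of ∂_2 are all 1, so H_1 ≅ 0.
  H_2: rank ker ∂_2 − rank ∂_3 = (4 − 3) − 0 = 1, and there is no ∂_3, so H_2 ≅ Z.

(K is a triangulation of the 2-sphere S^2.)

H_0 ≅ Z,  H_1 = 0,  H_2 ≅ Z.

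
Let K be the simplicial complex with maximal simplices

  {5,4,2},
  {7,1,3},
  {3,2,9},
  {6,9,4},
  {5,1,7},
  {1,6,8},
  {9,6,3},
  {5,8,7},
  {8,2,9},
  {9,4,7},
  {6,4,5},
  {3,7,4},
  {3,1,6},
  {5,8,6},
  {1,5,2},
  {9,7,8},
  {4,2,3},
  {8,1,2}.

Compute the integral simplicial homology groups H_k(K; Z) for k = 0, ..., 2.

H_0 = Z,  H_1 = Z ⊕ Z/2Z,  H_2 = 0.

Order the vertices as 1 < 2 < 3 < 4 < 5 < 6 < 7 < 8 < 9. Listing each simplex with vertices in this order, K has dimension 2 with simplices:

  0-simplices (9): [1], [2], [3], [4], [5], [6], [7], [8], [9]
  1-simplices (27): (27 of them)
  2-simplices (18): [1,2,5], [1,2,8], [1,3,6], [1,3,7], [1,5,7], [1,6,8], [2,3,4], [2,3,9], [2,4,5], [2,8,9], [3,4,7], [3,6,9], [4,5,6], [4,6,9], [4,7,9], [5,6,8], [5,7,8], [7,8,9]

so the chain groups are C_0 ≅ Z^9, C_1 ≅ Z^27, C_2 ≅ Z^18.

The boundary map ∂_1: C_1 → C_0 is given by ∂[p,q] = [q] − [p]. For instance
  ∂[2,3] = [3] − [2].
The 9×27 boundary matrix has rank 8 and Smith normal form diag(1,1,1,1,1,1,1,1).

The boundary map ∂_2: C_2 → C_1 sends each 2-simplex [p,q,r] to [q,r] − [p,r] + [p,q]. For instance
  ∂[2,3,4] = [3,4] − [2,4] + [2,3],
  ∂[1,2,5] = [2,5] − [1,5] + [1,2].
As a 27×18 matrix over Z this has rank 18, with invariant factors (1,1,1,1,1,1,1,1,1,1,1,1,1,1,1,1,1,2).

From H_k ≅ ker(∂_k) / im(∂_{k+1}) we obtain:

  H_0: rank C_0 − rank ∂_1 = 9 − 8 = 1, and the invariant factors of ∂_1 are all 1, so H_0 ≅ Z.
  H_1: rank ker ∂_1 − rank ∂_2 = (27 − 8) − 18 = 1, and ∂_2 has invariant factor 2 > 1, so H_1 ≅ Z ⊕ Z/2Z.
  H_2: rank ker ∂_2 − rank ∂_3 = (18 − 18) − 0 = 0, and there is no ∂_3, so H_2 ≅ 0.

As a check, the Euler characteristic is 9 − 27 + 18 = 0, which agrees with 1 − 1 + 0 = 0.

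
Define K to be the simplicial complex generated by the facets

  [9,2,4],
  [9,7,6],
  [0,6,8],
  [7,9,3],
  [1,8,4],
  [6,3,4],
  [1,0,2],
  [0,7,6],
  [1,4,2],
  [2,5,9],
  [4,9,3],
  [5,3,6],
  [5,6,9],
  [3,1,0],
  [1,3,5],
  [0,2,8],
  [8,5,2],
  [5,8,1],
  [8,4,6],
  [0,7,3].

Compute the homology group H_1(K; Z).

K has 10 vertices, 30 edges, 20 triangles.
rank ∂_1 = 9, rank ∂_2 = 20 ⇒ b_1 = 30 − 9 − 20 = 1; ∂_2 has invariant factor(s) [2] giving torsion. So H_1 ≅ Z ⊕ Z/2.

H_1 = Z ⊕ Z/2.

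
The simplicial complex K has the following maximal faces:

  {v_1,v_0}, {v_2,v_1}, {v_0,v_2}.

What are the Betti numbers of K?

b_0 = 1, b_1 = 1.

Order the vertices as v_0 < v_1 < v_2. Listing each simplex with vertices in this order, K has dimension 1 with simplices:

  0-simplices (3): [v_0], [v_1], [v_2]
  1-simplices (3): [v_0,v_1], [v_0,v_2], [v_1,v_2]

giving chain groups C_0 ≅ Z^3, C_1 ≅ Z^3.

The boundary map ∂_1: C_1 → C_0 is given by ∂[p,q] = [q] − [p]. For instance
  ∂[v_1,v_2] = [v_2] − [v_1].
The 3×3 boundary matrix has rank 2 and Smith normal form diag(1,1).

Computing H_k = (kernel of ∂_k) / (image of ∂_{k+1}):

  H_0: rank C_0 − rank ∂_1 = 3 − 2 = 1, and the invariant factors of ∂_1 are all 1, so H_0 ≅ Z.
  H_1: rank ker ∂_1 − rank ∂_2 = (3 − 2) − 0 = 1, and there is no ∂_2, so H_1 ≅ Z.

As a check, the Euler characteristic is 3 − 3 = 0, which agrees with 1 − 1 = 0.

Hence the Betti numbers are b_0 = 1, b_1 = 1.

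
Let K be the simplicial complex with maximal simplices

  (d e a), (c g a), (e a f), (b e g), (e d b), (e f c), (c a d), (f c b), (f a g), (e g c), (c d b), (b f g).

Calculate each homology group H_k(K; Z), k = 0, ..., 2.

H_0 ≅ Z,  H_1 ≅ Z/2,  H_2 = 0.

We work with the vertex ordering a < b < c < d < e < f < g. The simplices of K, each written with vertices in increasing order, are:

  0-simplices (7): a, b, c, d, e, f, g
  1-simplices (18): ac, ad, ae, af, ag, bc, bd, be, bf, bg, cd, ce, cf, cg, de, ef, eg, fg
  2-simplices (12): acd, acg, ade, aef, afg, bcd, bcf, bde, beg, bfg, cef, ceg

Hence C_0 ≅ Z^7, C_1 ≅ Z^18, C_2 ≅ Z^12.

The boundary map ∂_1: C_1 → C_0 sends each edge [p,q] (with p < q) to q − p. For instance
  ∂bg = g − b.
This gives a 7×18 integer matrix of rank 6; reducing to Smith normal form yields diagonal entries (1,1,1,1,1,1).

∂_2: C_2 → C_1 maps a triangle to the signed sum of its edges. For instance
  ∂aef = ef − af + ae,
  ∂cef = ef − cf + ce.
The 18×12 boundary matrix has rank 12 and Smith normal form diag(1,1,1,1,1,1,1,1,1,1,1,2).

From H_k ≅ ker(∂_k) / im(∂_{k+1}) we obtain:

  H_0: rank C_0 − rank ∂_1 = 7 − 6 = 1, and the invariant factors of ∂_1 are all 1, so H_0 = Z.
  H_1: rank ker ∂_1 − rank ∂_2 = (18 − 6) − 12 = 0, and ∂_2 has invariant factor 2 > 1, so H_1 = Z/2.
  H_2: rank ker ∂_2 − rank ∂_3 = (12 − 12) − 0 = 0, and there is no ∂_3, so H_2 = 0.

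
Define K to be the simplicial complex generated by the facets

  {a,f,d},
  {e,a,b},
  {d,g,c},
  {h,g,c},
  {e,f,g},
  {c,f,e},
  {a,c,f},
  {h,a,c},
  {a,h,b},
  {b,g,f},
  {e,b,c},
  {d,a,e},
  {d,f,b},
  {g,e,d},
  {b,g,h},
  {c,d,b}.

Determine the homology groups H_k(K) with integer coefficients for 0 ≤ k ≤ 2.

H_0 = Z,  H_1 = Z^2,  H_2 = Z.

K has 8 vertices, 24 edges, 16 triangles.
rank ∂_0 = 0, rank ∂_1 = 7 ⇒ b_0 = 8 − 0 − 7 = 1; all invariant factors of ∂_1 are 1 so no torsion. So H_0 = Z.
rank ∂_1 = 7, rank ∂_2 = 15 ⇒ b_1 = 24 − 7 − 15 = 2; all invariant factors of ∂_2 are 1 so no torsion. So H_1 = Z^2.
rank ∂_2 = 15, rank ∂_3 = 0 ⇒ b_2 = 16 − 15 − 0 = 1. So H_2 = Z.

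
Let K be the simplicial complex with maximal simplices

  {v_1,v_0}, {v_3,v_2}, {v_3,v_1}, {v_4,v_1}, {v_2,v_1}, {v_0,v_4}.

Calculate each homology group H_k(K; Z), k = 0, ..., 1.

H_0 = Z,  H_1 = Z^2.

Fix the vertex order v_0 < v_1 < v_2 < v_3 < v_4 and write every simplex with vertices in increasing order. Then dim K = 1 and the simplices of K are:

  0-simplices (5): [v_0], [v_1], [v_2], [v_3], [v_4]
  1-simplices (6): [v_0,v_1], [v_0,v_4], [v_1,v_2], [v_1,v_3], [v_1,v_4], [v_2,v_3]

so the chain groups are C_0 ≅ Z^5, C_1 ≅ Z^6.

Boundary ∂_1: C_1 → C_0 sends each edge [p,q] (with p < q) to q − p. For instance
  ∂[v_1,v_2] = [v_2] − [v_1].
As a 5×6 matrix over Z this has rank 4, with invariant factors (1,1,1,1).

From H_k ≅ ker(∂_k) / im(∂_{k+1}) we obtain:

  H_0: rank C_0 − rank ∂_1 = 5 − 4 = 1, and the invariant factors of ∂_1 are all 1, so H_0 = Z.
  H_1: rank ker ∂_1 − rank ∂_2 = (6 − 4) − 0 = 2, and there is no ∂_2, so H_1 = Z^2.

(K is a triangulation of a wedge of 2 circles.)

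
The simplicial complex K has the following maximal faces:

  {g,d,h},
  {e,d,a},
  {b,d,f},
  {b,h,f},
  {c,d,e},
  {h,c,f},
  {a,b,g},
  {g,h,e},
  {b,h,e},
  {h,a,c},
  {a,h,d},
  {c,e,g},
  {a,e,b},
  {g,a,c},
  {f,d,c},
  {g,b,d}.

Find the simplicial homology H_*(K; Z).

Take the total order a < b < c < d < e < f < g < h on the vertex set. Then K (dimension 2) consists of the simplices:

  0-simplices (8): a, b, c, d, e, f, g, h
  1-simplices (24): ab, ac, ad, ae, ag, ah, bd, be, bf, bg, bh, cd, ce, cf, cg, ch, de, df, dg, dh, eg, eh, fh, gh
  2-simplices (16): abe, abg, acg, ach, ade, adh, bdf, bdg, beh, bfh, cde, cdf, ceg, cfh, dgh, egh

so the chain groups are C_0 ≅ Z^8, C_1 ≅ Z^24, C_2 ≅ Z^16.

The boundary map ∂_1: C_1 → C_0 maps an edge to its endpoints' difference, ∂[p,q] = q − p.
As a 8×24 matrix over Z this has rank 7, with invariant factors (1,1,1,1,1,1,1).

Boundary ∂_2: C_2 → C_1 maps a triangle to the signed sum of its edges. For instance
  ∂dgh = gh − dh + dg,
  ∂cde = de − ce + cd.
As a 24×16 matrix over Z this has rank 15, with invariant factors (1,1,1,1,1,1,1,1,1,1,1,1,1,1,1).

Now H_k = ker ∂_k / im ∂_{k+1}, so:

  H_0: rank C_0 − rank ∂_1 = 8 − 7 = 1, and the invariant factors of ∂_1 are all 1, so H_0 = Z.
  H_1: rank ker ∂_1 − rank ∂_2 = (24 − 7) − 15 = 2, and the invariant factors of ∂_2 are all 1, so H_1 = Z^2.
  H_2: rank ker ∂_2 − rank ∂_3 = (16 − 15) − 0 = 1, and there is no ∂_3, so H_2 = Z.

(K is a triangulation of the torus T^2.)

H_0 ≅ Z,  H_1 ≅ Z^2,  H_2 ≅ Z.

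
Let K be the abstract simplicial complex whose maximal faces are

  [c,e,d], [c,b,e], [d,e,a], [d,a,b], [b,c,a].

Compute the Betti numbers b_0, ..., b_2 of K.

b_0 = 1, b_1 = 1, b_2 = 0.

We work with the vertex ordering a < b < c < d < e. The simplices of K, each written with vertices in increasing order, are:

  0-simplices (5): a, b, c, d, e
  1-simplices (10): ab, ac, ad, ae, bc, bd, be, cd, ce, de
  2-simplices (5): abc, abd, ade, bce, cde

giving chain groups C_0 ≅ Z^5, C_1 ≅ Z^10, C_2 ≅ Z^5.

The boundary map ∂_1: C_1 → C_0 maps an edge to its endpoints' difference, ∂[p,q] = q − p. For instance
  ∂ae = e − a.
As a 5×10 matrix over Z this has rank 4, with invariant factors (1,1,1,1).

∂_2: C_2 → C_1 sends each 2-simplex [p,q,r] to [q,r] − [p,r] + [p,q]. For instance
  ∂bce = ce − be + bc,
  ∂ade = de − ae + ad.
As a 10×5 matrix over Z this has rank 5, with invariant factors (1,1,1,1,1).

From H_k ≅ ker(∂_k) / im(∂_{k+1}) we obtain:

  H_0: rank C_0 − rank ∂_1 = 5 − 4 = 1, and the invariant factors of ∂_1 are all 1, so H_0 ≅ Z.
  H_1: rank ker ∂_1 − rank ∂_2 = (10 − 4) − 5 = 1, and the invariant factors of ∂_2 are all 1, so H_1 ≅ Z.
  H_2: rank ker ∂_2 − rank ∂_3 = (5 − 5) − 0 = 0, and there is no ∂_3, so H_2 ≅ 0.

(K is a triangulation of the Möbius band.)

Hence the Betti numbers are b_0 = 1, b_1 = 1, b_2 = 0.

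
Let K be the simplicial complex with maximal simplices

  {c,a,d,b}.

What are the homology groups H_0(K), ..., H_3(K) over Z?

H_0 ≅ Z,  H_1 = 0,  H_2 = 0,  H_3 = 0.

Take the total order a < b < c < d on the vertex set. Then K (dimension 3) consists of the simplices:

  0-simplices (4): a, b, c, d
  1-simplices (6): ab, ac, ad, bc, bd, cd
  2-simplices (4): abc, abd, acd, bcd
  3-simplices (1): abcd

giving chain groups C_0 ≅ Z^4, C_1 ≅ Z^6, C_2 ≅ Z^4, C_3 ≅ Z^1.

Boundary ∂_1: C_1 → C_0 sends each edge [p,q] (with p < q) to q − p. For instance
  ∂bd = d − b.
The 4×6 boundary matrix has rank 3 and Smith normal form diag(1,1,1).

The boundary map ∂_2: C_2 → C_1 sends each 2-simplex [p,q,r] to [q,r] − [p,r] + [p,q]. For instance
  ∂acd = cd − ad + ac,
  ∂abc = bc − ac + ab.
This gives a 6×4 integer matrix of rank 3; reducing to Smith normal form yields diagonal entries (1,1,1).

Boundary ∂_3: C_3 → C_2 sends each 3-simplex σ to the alternating sum Σ_i (−1)^i (σ with its i-th vertex removed). For instance
  ∂abcd = bcd − acd + abd − abc.
As a 4×1 matrix over Z this has rank 1, with invariant factors (1).

Now H_k = ker ∂_k / im ∂_{k+1}, so:

  H_0: rank C_0 − rank ∂_1 = 4 − 3 = 1, and the invariant factors of ∂_1 are all 1, so H_0 = Z.
  H_1: rank ker ∂_1 − rank ∂_2 = (6 − 3) − 3 = 0, and the invariant factors of ∂_2 are all 1, so H_1 = 0.
  H_2: rank ker ∂_2 − rank ∂_3 = (4 − 3) − 1 = 0, and the invariant factors of ∂_3 are all 1, so H_2 = 0.
  H_3: rank ker ∂_3 − rank ∂_4 = (1 − 1) − 0 = 0, and there is no ∂_4, so H_3 = 0.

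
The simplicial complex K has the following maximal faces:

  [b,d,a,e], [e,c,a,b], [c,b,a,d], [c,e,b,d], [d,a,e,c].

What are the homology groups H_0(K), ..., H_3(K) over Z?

H_0 ≅ Z,  H_1 = 0,  H_2 = 0,  H_3 ≅ Z.

Order the vertices as a < b < c < d < e. Listing each simplex with vertices in this order, K has dimension 3 with simplices:

  0-simplices (5): a, b, c, d, e
  1-simplices (10): ab, ac, ad, ae, bc, bd, be, cd, ce, de
  2-simplices (10): abc, abd, abe, acd, ace, ade, bcd, bce, bde, cde
  3-simplices (5): abcd, abce, abde, acde, bcde

Hence C_0 ≅ Z^5, C_1 ≅ Z^10, C_2 ≅ Z^10, C_3 ≅ Z^5.

∂_1: C_1 → C_0 is given by ∂[p,q] = [q] − [p]. For instance
  ∂ad = d − a.
The resulting 5×10 matrix has rank 4, and its Smith normal form has invariant factors (1,1,1,1).

Boundary ∂_2: C_2 → C_1 sends each 2-simplex [p,q,r] to [q,r] − [p,r] + [p,q]. For instance
  ∂abc = bc − ac + ab,
  ∂abd = bd − ad + ab.
As a 10×10 matrix over Z this has rank 6, with invariant factors (1,1,1,1,1,1).

Boundary ∂_3: C_3 → C_2 sends each 3-simplex σ to the alternating sum Σ_i (−1)^i (σ with its i-th vertex removed). For instance
  ∂acde = cde − ade + ace − acd,
  ∂abcd = bcd − acd + abd − abc.
The 10×5 boundary matrix has rank 4 and Smith normal form diag(1,1,1,1).

Now H_k = ker ∂_k / im ∂_{k+1}, so:

  H_0: rank C_0 − rank ∂_1 = 5 − 4 = 1, and the invariant factors of ∂_1 are all 1, so H_0 = Z.
  H_1: rank ker ∂_1 − rank ∂_2 = (10 − 4) − 6 = 0, and the invariant factors of ∂_2 are all 1, so H_1 = 0.
  H_2: rank ker ∂_2 − rank ∂_3 = (10 − 6) − 4 = 0, and the invariant factors of ∂_3 are all 1, so H_2 = 0.
  H_3: rank ker ∂_3 − rank ∂_4 = (5 − 4) − 0 = 1, and there is no ∂_4, so H_3 = Z.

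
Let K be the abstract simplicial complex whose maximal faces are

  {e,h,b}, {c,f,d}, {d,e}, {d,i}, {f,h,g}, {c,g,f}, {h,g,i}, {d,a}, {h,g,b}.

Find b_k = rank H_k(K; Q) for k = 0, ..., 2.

Take the total order a < b < c < d < e < f < g < h < i on the vertex set. Then K (dimension 2) consists of the simplices:

  0-simplices (9): a, b, c, d, e, f, g, h, i
  1-simplices (16): ad, be, bg, bh, cd, cf, cg, de, df, di, eh, fg, fh, gh, gi, hi
  2-simplices (6): beh, bgh, cdf, cfg, fgh, ghi

Hence C_0 ≅ Z^9, C_1 ≅ Z^16, C_2 ≅ Z^6.

The boundary map ∂_1: C_1 → C_0 maps an edge to its endpoints' difference, ∂[p,q] = q − p. For instance
  ∂be = e − b.
This gives a 9×16 integer matrix of rank 8; reducing to Smith normal form yields diagonal entries (1,1,1,1,1,1,1,1).

Boundary ∂_2: C_2 → C_1 acts by ∂[p,q,r] = [q,r] − [p,r] + [p,q]. For instance
  ∂fgh = gh − fh + fg,
  ∂beh = eh − bh + be.
The 16×6 boundary matrix has rank 6 and Smith normal form diag(1,1,1,1,1,1).

Computing H_k = (kernel of ∂_k) / (image of ∂_{k+1}):

  H_0: rank C_0 − rank ∂_1 = 9 − 8 = 1, and the invariant factors of ∂_1 are all 1, so H_0 ≅ Z.
  H_1: rank ker ∂_1 − rank ∂_2 = (16 − 8) − 6 = 2, and the invariant factors of ∂_2 are all 1, so H_1 ≅ Z^2.
  H_2: rank ker ∂_2 − rank ∂_3 = (6 − 6) − 0 = 0, and there is no ∂_3, so H_2 ≅ 0.

Hence the Betti numbers are b_0 = 1, b_1 = 2, b_2 = 0.

b_0 = 1, b_1 = 2, b_2 = 0.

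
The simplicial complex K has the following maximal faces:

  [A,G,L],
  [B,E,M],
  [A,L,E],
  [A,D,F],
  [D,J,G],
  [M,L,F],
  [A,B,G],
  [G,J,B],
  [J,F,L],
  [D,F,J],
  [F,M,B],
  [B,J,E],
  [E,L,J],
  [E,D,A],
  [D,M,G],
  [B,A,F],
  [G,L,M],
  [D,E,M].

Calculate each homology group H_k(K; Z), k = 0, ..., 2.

H_0 = Z,  H_1 = Z^2,  H_2 = Z.

Order the vertices as A < B < D < E < F < G < J < L < M. Listing each simplex with vertices in this order, K has dimension 2 with simplices:

  0-simplices (9): A, B, D, E, F, G, J, L, M
  1-simplices (27): AB, AD, AE, AF, AG, AL, BE, BF, BG, BJ, BM, DE, DF, DG, DJ, DM, EJ, EL, EM, FJ, FL, FM, GJ, GL, GM, JL, LM
  2-simplices (18): ABF, ABG, ADE, ADF, AEL, AGL, BEJ, BEM, BFM, BGJ, DEM, DFJ, DGJ, DGM, EJL, FJL, FLM, GLM

Hence C_0 ≅ Z^9, C_1 ≅ Z^27, C_2 ≅ Z^18.

The boundary map ∂_1: C_1 → C_0 maps an edge to its endpoints' difference, ∂[p,q] = q − p.
This gives a 9×27 integer matrix of rank 8; reducing to Smith normal form yields diagonal entries (1,1,1,1,1,1,1,1).

Boundary ∂_2: C_2 → C_1 maps a triangle to the signed sum of its edges. For instance
  ∂BFM = FM − BM + BF,
  ∂AEL = EL − AL + AE.
The resulting 27×18 matrix has rank 17, and its Smith normal form has invariant factors (1,1,1,1,1,1,1,1,1,1,1,1,1,1,1,1,1).

Computing H_k = (kernel of ∂_k) / (image of ∂_{k+1}):

  H_0: rank C_0 − rank ∂_1 = 9 − 8 = 1, and the invariant factors of ∂_1 are all 1, so H_0 ≅ Z.
  H_1: rank ker ∂_1 − rank ∂_2 = (27 − 8) − 17 = 2, and the invariant factors of ∂_2 are all 1, so H_1 ≅ Z^2.
  H_2: rank ker ∂_2 − rank ∂_3 = (18 − 17) − 0 = 1, and there is no ∂_3, so H_2 ≅ Z.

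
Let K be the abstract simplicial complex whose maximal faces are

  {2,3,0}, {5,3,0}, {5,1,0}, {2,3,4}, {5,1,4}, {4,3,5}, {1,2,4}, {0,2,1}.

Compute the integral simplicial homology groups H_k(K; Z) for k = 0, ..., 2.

Order the vertices as 0 < 1 < 2 < 3 < 4 < 5. Listing each simplex with vertices in this order, K has dimension 2 with simplices:

  0-simplices (6): [0], [1], [2], [3], [4], [5]
  1-simplices (12): [0,1], [0,2], [0,3], [0,5], [1,2], [1,4], [1,5], [2,3], [2,4], [3,4], [3,5], [4,5]
  2-simplices (8): [0,1,2], [0,1,5], [0,2,3], [0,3,5], [1,2,4], [1,4,5], [2,3,4], [3,4,5]

Hence C_0 ≅ Z^6, C_1 ≅ Z^12, C_2 ≅ Z^8.

∂_1: C_1 → C_0 sends each edge [p,q] (with p < q) to q − p.
The 6×12 boundary matrix has rank 5 and Smith normal form diag(1,1,1,1,1).

The boundary map ∂_2: C_2 → C_1 maps a triangle to the signed sum of its edges. For instance
  ∂[0,3,5] = [3,5] − [0,5] + [0,3],
  ∂[0,1,5] = [1,5] − [0,5] + [0,1].
The resulting 12×8 matrix has rank 7, and its Smith normal form has invariant factors (1,1,1,1,1,1,1).

Computing H_k = (kernel of ∂_k) / (image of ∂_{k+1}):

  H_0: rank C_0 − rank ∂_1 = 6 − 5 = 1, and the invariant factors of ∂_1 are all 1, so H_0 ≅ Z.
  H_1: rank ker ∂_1 − rank ∂_2 = (12 − 5) − 7 = 0, and the invariant factors of ∂_2 are all 1, so H_1 ≅ 0.
  H_2: rank ker ∂_2 − rank ∂_3 = (8 − 7) − 0 = 1, and there is no ∂_3, so H_2 ≅ Z.

As a check, the Euler characteristic is 6 − 12 + 8 = 2, which agrees with 1 − 0 + 1 = 2.
(K is a triangulation of the 2-sphere S^2.)

H_0 = Z,  H_1 = 0,  H_2 = Z.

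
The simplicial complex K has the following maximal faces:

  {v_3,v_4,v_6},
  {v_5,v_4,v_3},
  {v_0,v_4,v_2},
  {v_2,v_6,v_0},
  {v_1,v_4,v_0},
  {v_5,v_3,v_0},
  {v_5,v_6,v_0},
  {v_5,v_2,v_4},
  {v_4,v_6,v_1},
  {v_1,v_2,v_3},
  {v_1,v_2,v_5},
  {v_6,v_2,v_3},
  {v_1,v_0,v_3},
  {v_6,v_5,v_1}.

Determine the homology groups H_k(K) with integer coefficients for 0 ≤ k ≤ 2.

H_0 = Z,  H_1 = Z^2,  H_2 = Z.

K has 7 vertices, 21 edges, 14 triangles.
rank ∂_0 = 0, rank ∂_1 = 6 ⇒ b_0 = 7 − 0 − 6 = 1; all invariant factors of ∂_1 are 1 so no torsion. So H_0 ≅ Z.
rank ∂_1 = 6, rank ∂_2 = 13 ⇒ b_1 = 21 − 6 − 13 = 2; all invariant factors of ∂_2 are 1 so no torsion. So H_1 ≅ Z^2.
rank ∂_2 = 13, rank ∂_3 = 0 ⇒ b_2 = 14 − 13 − 0 = 1. So H_2 ≅ Z.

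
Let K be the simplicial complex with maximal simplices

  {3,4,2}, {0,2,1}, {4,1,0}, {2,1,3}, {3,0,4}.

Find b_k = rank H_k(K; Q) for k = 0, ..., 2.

K has 5 vertices, 10 edges, 5 triangles.
rank ∂_0 = 0, rank ∂_1 = 4 ⇒ b_0 = 5 − 0 − 4 = 1; all invariant factors of ∂_1 are 1 so no torsion. So H_0 = Z.
rank ∂_1 = 4, rank ∂_2 = 5 ⇒ b_1 = 10 − 4 − 5 = 1; all invariant factors of ∂_2 are 1 so no torsion. So H_1 = Z.
rank ∂_2 = 5, rank ∂_3 = 0 ⇒ b_2 = 5 − 5 − 0 = 0. So H_2 = 0.

b_0 = 1, b_1 = 1, b_2 = 0.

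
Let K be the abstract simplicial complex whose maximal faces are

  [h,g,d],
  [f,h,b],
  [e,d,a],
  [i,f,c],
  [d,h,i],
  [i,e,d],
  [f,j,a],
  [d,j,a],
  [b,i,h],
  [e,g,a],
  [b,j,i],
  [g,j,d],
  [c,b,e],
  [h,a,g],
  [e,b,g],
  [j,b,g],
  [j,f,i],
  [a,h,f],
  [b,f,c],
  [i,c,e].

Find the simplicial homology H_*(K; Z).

H_0 ≅ Z,  H_1 ≅ Z × Z/2,  H_2 = 0.

Order the vertices as a < b < c < d < e < f < g < h < i < j. Listing each simplex with vertices in this order, K has dimension 2 with simplices:

  0-simplices (10): a, b, c, d, e, f, g, h, i, j
  1-simplices (30): ad, ae, af, ag, ah, aj, bc, be, bf, bg, bh, bi, bj, ce, cf, ci, de, dg, dh, di, dj, eg, ei, fh, fi, fj, gh, gj, hi, ij
  2-simplices (20): ade, adj, aeg, afh, afj, agh, bce, bcf, beg, bfh, bgj, bhi, bij, cei, cfi, dei, dgh, dgj, dhi, fij

so the chain groups are C_0 ≅ Z^10, C_1 ≅ Z^30, C_2 ≅ Z^20.

∂_1: C_1 → C_0 is given by ∂[p,q] = [q] − [p]. For instance
  ∂gj = j − g.
The resulting 10×30 matrix has rank 9, and its Smith normal form has invariant factors (1,1,1,1,1,1,1,1,1).

Boundary ∂_2: C_2 → C_1 acts by ∂[p,q,r] = [q,r] − [p,r] + [p,q]. For instance
  ∂bfh = fh − bh + bf,
  ∂dei = ei − di + de.
As a 30×20 matrix over Z this has rank 20, with invariant factors (1,1,1,1,1,1,1,1,1,1,1,1,1,1,1,1,1,1,1,2).

Now H_k = ker ∂_k / im ∂_{k+1}, so:

  H_0: rank C_0 − rank ∂_1 = 10 − 9 = 1, and the invariant factors of ∂_1 are all 1, so H_0 = Z.
  H_1: rank ker ∂_1 − rank ∂_2 = (30 − 9) − 20 = 1, and ∂_2 has invariant factor 2 > 1, so H_1 = Z × Z/2.
  H_2: rank ker ∂_2 − rank ∂_3 = (20 − 20) − 0 = 0, and there is no ∂_3, so H_2 = 0.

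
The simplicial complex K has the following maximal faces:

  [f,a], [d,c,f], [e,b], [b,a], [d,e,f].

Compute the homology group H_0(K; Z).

H_0 = Z.

We work with the vertex ordering a < b < c < d < e < f. The simplices of K, each written with vertices in increasing order, are:

  0-simplices (6): a, b, c, d, e, f
  1-simplices (8): ab, af, be, cd, cf, de, df, ef
  2-simplices (2): cdf, def

giving chain groups C_0 ≅ Z^6, C_1 ≅ Z^8, C_2 ≅ Z^2.

The boundary map ∂_1: C_1 → C_0 sends each edge [p,q] (with p < q) to q − p. For instance
  ∂cf = f − c.
The 6×8 boundary matrix has rank 5 and Smith normal form diag(1,1,1,1,1).

The boundary map ∂_2: C_2 → C_1 sends each 2-simplex [p,q,r] to [q,r] − [p,r] + [p,q]. For instance
  ∂def = ef − df + de,
  ∂cdf = df − cf + cd.
The resulting 8×2 matrix has rank 2, and its Smith normal form has invariant factors (1,1).

Computing H_k = (kernel of ∂_k) / (image of ∂_{k+1}):

  H_0: rank C_0 − rank ∂_1 = 6 − 5 = 1, and the invariant factors of ∂_1 are all 1, so H_0 = Z.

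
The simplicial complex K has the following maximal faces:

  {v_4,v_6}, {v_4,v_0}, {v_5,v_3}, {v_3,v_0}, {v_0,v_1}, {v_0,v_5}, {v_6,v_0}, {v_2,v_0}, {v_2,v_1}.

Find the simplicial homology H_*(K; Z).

K has 7 vertices, 9 edges.
rank ∂_0 = 0, rank ∂_1 = 6 ⇒ b_0 = 7 − 0 − 6 = 1; all invariant factors of ∂_1 are 1 so no torsion. So H_0 ≅ Z.
rank ∂_1 = 6, rank ∂_2 = 0 ⇒ b_1 = 9 − 6 − 0 = 3. So H_1 ≅ Z^3.

H_0 ≅ Z,  H_1 ≅ Z^3.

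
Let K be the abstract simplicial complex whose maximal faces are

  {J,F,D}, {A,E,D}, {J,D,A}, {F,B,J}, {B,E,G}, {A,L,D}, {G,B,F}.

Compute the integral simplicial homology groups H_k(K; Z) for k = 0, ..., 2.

Fix the vertex order A < B < D < E < F < G < J < L and write every simplex with vertices in increasing order. Then dim K = 2 and the simplices of K are:

  0-simplices (8): A, B, D, E, F, G, J, L
  1-simplices (15): AD, AE, AJ, AL, BE, BF, BG, BJ, DE, DF, DJ, DL, EG, FG, FJ
  2-simplices (7): ADE, ADJ, ADL, BEG, BFG, BFJ, DFJ

giving chain groups C_0 ≅ Z^8, C_1 ≅ Z^15, C_2 ≅ Z^7.

The boundary map ∂_1: C_1 → C_0 sends each edge [p,q] (with p < q) to q − p. For instance
  ∂FJ = J − F.
As a 8×15 matrix over Z this has rank 7, with invariant factors (1,1,1,1,1,1,1).

The boundary map ∂_2: C_2 → C_1 acts by ∂[p,q,r] = [q,r] − [p,r] + [p,q]. For instance
  ∂ADL = DL − AL + AD,
  ∂BFJ = FJ − BJ + BF.
The resulting 15×7 matrix has rank 7, and its Smith normal form has invariant factors (1,1,1,1,1,1,1).

Now H_k = ker ∂_k / im ∂_{k+1}, so:

  H_0: rank C_0 − rank ∂_1 = 8 − 7 = 1, and the invariant factors of ∂_1 are all 1, so H_0 = Z.
  H_1: rank ker ∂_1 − rank ∂_2 = (15 − 7) − 7 = 1, and the invariant factors of ∂_2 are all 1, so H_1 = Z.
  H_2: rank ker ∂_2 − rank ∂_3 = (7 − 7) − 0 = 0, and there is no ∂_3, so H_2 = 0.

H_0 ≅ Z,  H_1 ≅ Z,  H_2 = 0.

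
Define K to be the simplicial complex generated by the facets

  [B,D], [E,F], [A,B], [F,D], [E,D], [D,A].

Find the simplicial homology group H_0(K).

H_0 = Z.

K has 5 vertices, 6 edges.
rank ∂_0 = 0, rank ∂_1 = 4 ⇒ b_0 = 5 − 0 − 4 = 1; all invariant factors of ∂_1 are 1 so no torsion. So H_0 = Z.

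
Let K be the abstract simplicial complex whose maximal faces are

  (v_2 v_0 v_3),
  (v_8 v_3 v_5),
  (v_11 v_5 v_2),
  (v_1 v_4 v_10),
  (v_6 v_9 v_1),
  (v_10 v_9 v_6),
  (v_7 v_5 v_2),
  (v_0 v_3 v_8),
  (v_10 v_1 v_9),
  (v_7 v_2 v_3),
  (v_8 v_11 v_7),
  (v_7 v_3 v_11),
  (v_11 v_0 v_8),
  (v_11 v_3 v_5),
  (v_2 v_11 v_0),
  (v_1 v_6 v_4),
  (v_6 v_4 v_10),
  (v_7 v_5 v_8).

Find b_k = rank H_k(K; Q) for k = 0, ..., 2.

Order the vertices as v_0 < v_1 < v_2 < v_3 < v_4 < v_5 < v_6 < v_7 < v_8 < v_9 < v_10 < v_11. Listing each simplex with vertices in this order, K has dimension 2 with simplices:

  0-simplices (12): [v_0], [v_1], [v_2], [v_3], [v_4], [v_5], [v_6], [v_7], [v_8], [v_9], [v_10], [v_11]
  1-simplices (27): (27 of them)
  2-simplices (18): (18 of them)

Hence C_0 ≅ Z^12, C_1 ≅ Z^27, C_2 ≅ Z^18.

The boundary map ∂_1: C_1 → C_0 is given by ∂[p,q] = [q] − [p].
The resulting 12×27 matrix has rank 10, and its Smith normal form has invariant factors (1,1,1,1,1,1,1,1,1,1).

∂_2: C_2 → C_1 maps a triangle to the signed sum of its edges. For instance
  ∂[v_1,v_6,v_9] = [v_6,v_9] − [v_1,v_9] + [v_1,v_6],
  ∂[v_2,v_5,v_11] = [v_5,v_11] − [v_2,v_11] + [v_2,v_5].
The 27×18 boundary matrix has rank 17 and Smith normal form diag(1,1,1,1,1,1,1,1,1,1,1,1,1,1,1,1,2).

Computing H_k = (kernel of ∂_k) / (image of ∂_{k+1}):

  H_0: rank C_0 − rank ∂_1 = 12 − 10 = 2, and the invariant factors of ∂_1 are all 1, so H_0 = Z^2.
  H_1: rank ker ∂_1 − rank ∂_2 = (27 − 10) − 17 = 0, and ∂_2 has invariant factor 2 > 1, so H_1 = Z_2.
  H_2: rank ker ∂_2 − rank ∂_3 = (18 − 17) − 0 = 1, and there is no ∂_3, so H_2 = Z.

(K is a triangulation of the disjoint union of the real projective plane RP^2 and the 2-sphere S^2.)

Hence the Betti numbers are b_0 = 2, b_1 = 0, b_2 = 1.

b_0 = 2, b_1 = 0, b_2 = 1.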